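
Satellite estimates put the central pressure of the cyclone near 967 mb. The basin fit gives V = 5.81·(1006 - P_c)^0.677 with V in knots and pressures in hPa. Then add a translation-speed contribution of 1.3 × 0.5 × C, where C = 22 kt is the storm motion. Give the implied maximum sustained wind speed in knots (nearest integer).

ΔP = 1006 − 967 = 39 mb.
39^0.677 ≈ 11.944.
V ≈ 5.81 × 11.944 ≈ 69.4 kt.
Translation term: 1.3 × 0.5 × 22 = 14.3 kt.
Corrected V ≈ 83.7 kt → 84 kt.

84 kt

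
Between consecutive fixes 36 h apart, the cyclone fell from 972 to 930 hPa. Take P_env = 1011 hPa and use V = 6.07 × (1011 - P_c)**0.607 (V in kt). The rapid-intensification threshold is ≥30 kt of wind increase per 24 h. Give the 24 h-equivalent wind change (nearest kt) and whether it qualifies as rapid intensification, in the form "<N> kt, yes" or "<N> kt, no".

21 kt, no

V₁: ΔP = 39, V ≈ 6.07 × 39^0.607 ≈ 56.10 kt.
V₂: ΔP = 81, V ≈ 6.07 × 81^0.607 ≈ 87.43 kt.
ΔV over 36 h = 31.33 kt → 24 h equivalent = 31.33 × 24/36 ≈ 20.89 kt.
21 kt < 30 kt ⇒ not rapid intensification.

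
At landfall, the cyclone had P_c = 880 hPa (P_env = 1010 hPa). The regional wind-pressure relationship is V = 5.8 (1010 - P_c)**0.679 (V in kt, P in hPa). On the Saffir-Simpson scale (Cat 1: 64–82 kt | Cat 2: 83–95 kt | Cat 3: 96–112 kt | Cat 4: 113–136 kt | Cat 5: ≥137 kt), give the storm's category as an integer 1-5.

ΔP = 1010 − 880 = 130 hPa.
V ≈ 5.8 × 130^0.679 = 5.8 × 27.25 ≈ 158 kt.
158 kt falls in the Category 5 band.

5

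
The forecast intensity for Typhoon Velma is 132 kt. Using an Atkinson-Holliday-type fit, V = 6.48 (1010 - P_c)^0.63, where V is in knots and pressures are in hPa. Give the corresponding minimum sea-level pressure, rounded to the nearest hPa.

890 hPa

ΔP = (V / 6.48)^(1/0.63) = (132/6.48)^1.587.
132/6.48 = 20.370; 20.370^1.587 ≈ 119.61 hPa.
P_c = 1010 − 119.61 = 890.39 ≈ 890 hPa.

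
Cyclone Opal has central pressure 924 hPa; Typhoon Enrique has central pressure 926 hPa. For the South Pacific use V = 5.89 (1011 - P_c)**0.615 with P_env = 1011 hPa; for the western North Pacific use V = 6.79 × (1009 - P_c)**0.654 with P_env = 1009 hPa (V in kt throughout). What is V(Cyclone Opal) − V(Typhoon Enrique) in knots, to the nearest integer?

Cyclone Opal: ΔP = 87; V ≈ 5.89 × 87^0.615 ≈ 91.82 kt.
Typhoon Enrique: ΔP = 83; V ≈ 6.79 × 83^0.654 ≈ 122.17 kt.
Difference ≈ 91.82 − 122.17 = -30.35 → -30 kt.

-30 kt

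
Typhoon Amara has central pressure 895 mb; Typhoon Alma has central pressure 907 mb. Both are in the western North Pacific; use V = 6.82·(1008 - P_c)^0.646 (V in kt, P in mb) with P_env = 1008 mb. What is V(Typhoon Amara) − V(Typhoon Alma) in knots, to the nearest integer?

10 kt

Typhoon Amara: ΔP = 113; V ≈ 6.82 × 113^0.646 ≈ 144.57 kt.
Typhoon Alma: ΔP = 101; V ≈ 6.82 × 101^0.646 ≈ 134.45 kt.
Difference ≈ 144.57 − 134.45 = 10.12 → 10 kt.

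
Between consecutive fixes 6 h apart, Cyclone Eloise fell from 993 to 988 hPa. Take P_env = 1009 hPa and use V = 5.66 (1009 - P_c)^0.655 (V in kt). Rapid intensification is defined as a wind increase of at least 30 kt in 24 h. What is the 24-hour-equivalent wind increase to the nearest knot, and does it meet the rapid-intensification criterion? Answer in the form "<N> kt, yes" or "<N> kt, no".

27 kt, no

V₁: ΔP = 16, V ≈ 5.66 × 16^0.655 ≈ 34.79 kt.
V₂: ΔP = 21, V ≈ 5.66 × 21^0.655 ≈ 41.58 kt.
ΔV over 6 h = 6.79 kt → 24 h equivalent = 6.79 × 24/6 ≈ 27.16 kt.
27 kt < 30 kt ⇒ not rapid intensification.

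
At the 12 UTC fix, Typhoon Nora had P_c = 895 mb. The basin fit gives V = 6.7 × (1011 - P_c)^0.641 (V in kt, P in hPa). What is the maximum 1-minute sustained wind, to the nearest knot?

ΔP = 1011 − 895 = 116 mb.
116^0.641 ≈ 21.053.
V ≈ 6.7 × 21.053 ≈ 141.1 kt.

141 kt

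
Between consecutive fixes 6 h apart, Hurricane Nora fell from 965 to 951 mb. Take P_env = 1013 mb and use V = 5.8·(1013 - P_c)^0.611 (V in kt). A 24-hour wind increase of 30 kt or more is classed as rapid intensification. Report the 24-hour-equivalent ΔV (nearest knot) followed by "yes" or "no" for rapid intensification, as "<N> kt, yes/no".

42 kt, yes

V₁: ΔP = 48, V ≈ 5.8 × 48^0.611 ≈ 61.75 kt.
V₂: ΔP = 62, V ≈ 5.8 × 62^0.611 ≈ 72.21 kt.
ΔV over 6 h = 10.46 kt → 24 h equivalent = 10.46 × 24/6 ≈ 41.84 kt.
42 kt ≥ 30 kt ⇒ rapid intensification.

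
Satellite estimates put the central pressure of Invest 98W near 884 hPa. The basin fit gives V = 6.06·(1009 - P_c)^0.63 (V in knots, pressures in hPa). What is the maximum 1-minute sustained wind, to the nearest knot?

ΔP = 1009 − 884 = 125 hPa.
125^0.63 ≈ 20.944.
V ≈ 6.06 × 20.944 ≈ 126.9 kt.

127 kt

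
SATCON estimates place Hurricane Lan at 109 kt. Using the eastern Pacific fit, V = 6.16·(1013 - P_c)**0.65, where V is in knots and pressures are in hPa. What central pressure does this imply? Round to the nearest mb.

ΔP = (V / 6.16)^(1/0.65) = (109/6.16)^1.538.
109/6.16 = 17.695; 17.695^1.538 ≈ 83.13 mb.
P_c = 1013 − 83.13 = 929.87 ≈ 930 mb.

930 mb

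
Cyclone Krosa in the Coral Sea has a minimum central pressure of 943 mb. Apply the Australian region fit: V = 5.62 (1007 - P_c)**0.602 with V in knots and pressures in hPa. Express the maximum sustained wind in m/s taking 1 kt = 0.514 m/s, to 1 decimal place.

35.3 m/s

ΔP = 1007 − 943 = 64 mb.
V ≈ 5.62 × 64^0.602 = 5.62 × 12.227 ≈ 68.716 kt.
68.716 × 0.514 ≈ 35.32 m/s → 35.3 m/s.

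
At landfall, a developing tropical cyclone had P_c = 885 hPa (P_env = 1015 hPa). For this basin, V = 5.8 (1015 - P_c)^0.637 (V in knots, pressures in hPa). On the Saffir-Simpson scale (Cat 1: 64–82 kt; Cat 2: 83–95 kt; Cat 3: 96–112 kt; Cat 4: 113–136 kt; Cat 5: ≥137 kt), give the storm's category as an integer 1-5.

ΔP = 1015 − 885 = 130 hPa.
V ≈ 5.8 × 130^0.637 = 5.8 × 22.21 ≈ 129 kt.
129 kt falls in the Category 4 band.

4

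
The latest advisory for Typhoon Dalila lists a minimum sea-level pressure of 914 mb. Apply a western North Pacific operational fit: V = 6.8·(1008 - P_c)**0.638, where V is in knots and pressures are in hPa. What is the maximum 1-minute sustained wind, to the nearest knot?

ΔP = 1008 − 914 = 94 mb.
94^0.638 ≈ 18.149.
V ≈ 6.8 × 18.149 ≈ 123.4 kt.

123 kt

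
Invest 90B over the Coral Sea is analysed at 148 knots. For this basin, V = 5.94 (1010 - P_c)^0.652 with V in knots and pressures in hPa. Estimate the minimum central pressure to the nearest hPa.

871 hPa

ΔP = (V / 5.94)^(1/0.652) = (148/5.94)^1.534.
148/5.94 = 24.916; 24.916^1.534 ≈ 138.62 hPa.
P_c = 1010 − 138.62 = 871.38 ≈ 871 hPa.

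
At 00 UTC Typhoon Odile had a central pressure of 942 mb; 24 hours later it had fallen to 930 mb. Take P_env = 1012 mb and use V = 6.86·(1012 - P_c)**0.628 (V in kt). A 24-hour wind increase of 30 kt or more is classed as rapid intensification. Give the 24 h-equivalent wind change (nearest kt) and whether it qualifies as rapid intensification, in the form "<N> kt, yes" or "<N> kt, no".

V₁: ΔP = 70, V ≈ 6.86 × 70^0.628 ≈ 98.87 kt.
V₂: ΔP = 82, V ≈ 6.86 × 82^0.628 ≈ 109.19 kt.
ΔV over 24 h = 10.32 kt → 24 h equivalent = 10.32 × 24/24 ≈ 10.32 kt.
10 kt < 30 kt ⇒ not rapid intensification.

10 kt, no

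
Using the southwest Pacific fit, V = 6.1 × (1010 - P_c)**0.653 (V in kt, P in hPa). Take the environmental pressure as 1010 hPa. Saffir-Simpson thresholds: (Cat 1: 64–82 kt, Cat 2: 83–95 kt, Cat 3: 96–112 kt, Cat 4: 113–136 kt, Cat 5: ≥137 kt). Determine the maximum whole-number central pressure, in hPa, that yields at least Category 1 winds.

973 hPa

Category 1 begins at V = 64 kt.
Required ΔP = (64/6.1)^(1/0.653) = 10.492^1.531 ≈ 36.59 hPa.
P_c ≤ 1010 − 36.59 = 973.41, so the highest integer P_c is 973 hPa.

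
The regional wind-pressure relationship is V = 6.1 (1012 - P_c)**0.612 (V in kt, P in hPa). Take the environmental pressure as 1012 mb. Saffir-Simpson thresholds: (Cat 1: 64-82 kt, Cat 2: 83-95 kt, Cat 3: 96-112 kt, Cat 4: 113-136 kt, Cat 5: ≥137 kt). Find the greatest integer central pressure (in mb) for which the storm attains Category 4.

Category 4 begins at V = 113 kt.
Required ΔP = (113/6.1)^(1/0.612) = 18.525^1.634 ≈ 117.89 mb.
P_c ≤ 1012 − 117.89 = 894.11, so the highest integer P_c is 894 mb.

894 mb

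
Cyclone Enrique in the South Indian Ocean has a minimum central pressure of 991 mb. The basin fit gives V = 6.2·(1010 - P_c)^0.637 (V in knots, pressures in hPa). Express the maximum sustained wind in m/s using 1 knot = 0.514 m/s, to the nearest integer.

ΔP = 1010 − 991 = 19 mb.
V ≈ 6.2 × 19^0.637 = 6.2 × 6.525 ≈ 40.454 kt.
40.454 × 0.514 ≈ 20.79 m/s → 21 m/s.

21 m/s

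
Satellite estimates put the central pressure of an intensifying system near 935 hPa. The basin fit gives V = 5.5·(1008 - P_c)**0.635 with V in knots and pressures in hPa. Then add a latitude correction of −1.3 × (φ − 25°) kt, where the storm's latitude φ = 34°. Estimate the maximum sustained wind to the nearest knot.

72 kt

ΔP = 1008 − 935 = 73 hPa.
73^0.635 ≈ 15.248.
V ≈ 5.5 × 15.248 ≈ 83.9 kt.
Latitude correction: −1.3 × (34 − 25) = -11.7 kt.
Corrected V ≈ 72.2 kt → 72 kt.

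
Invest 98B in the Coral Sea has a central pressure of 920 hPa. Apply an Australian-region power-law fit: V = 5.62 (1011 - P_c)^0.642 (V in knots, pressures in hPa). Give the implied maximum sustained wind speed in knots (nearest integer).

ΔP = 1011 − 920 = 91 hPa.
91^0.642 ≈ 18.101.
V ≈ 5.62 × 18.101 ≈ 101.7 kt.

102 kt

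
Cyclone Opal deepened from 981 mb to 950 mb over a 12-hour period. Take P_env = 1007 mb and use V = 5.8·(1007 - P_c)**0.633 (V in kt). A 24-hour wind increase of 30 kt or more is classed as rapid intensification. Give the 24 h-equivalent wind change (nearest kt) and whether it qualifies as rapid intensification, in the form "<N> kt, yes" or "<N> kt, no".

59 kt, yes

V₁: ΔP = 26, V ≈ 5.8 × 26^0.633 ≈ 45.61 kt.
V₂: ΔP = 57, V ≈ 5.8 × 57^0.633 ≈ 74.97 kt.
ΔV over 12 h = 29.36 kt → 24 h equivalent = 29.36 × 24/12 ≈ 58.72 kt.
59 kt ≥ 30 kt ⇒ rapid intensification.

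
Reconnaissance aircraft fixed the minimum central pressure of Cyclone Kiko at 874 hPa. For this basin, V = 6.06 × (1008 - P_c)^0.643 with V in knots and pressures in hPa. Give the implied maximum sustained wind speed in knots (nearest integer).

141 kt

ΔP = 1008 − 874 = 134 hPa.
134^0.643 ≈ 23.320.
V ≈ 6.06 × 23.320 ≈ 141.3 kt.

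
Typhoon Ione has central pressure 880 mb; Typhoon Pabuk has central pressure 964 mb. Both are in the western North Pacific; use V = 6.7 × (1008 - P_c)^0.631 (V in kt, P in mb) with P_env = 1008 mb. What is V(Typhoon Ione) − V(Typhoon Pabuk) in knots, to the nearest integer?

Typhoon Ione: ΔP = 128; V ≈ 6.7 × 128^0.631 ≈ 143.13 kt.
Typhoon Pabuk: ΔP = 44; V ≈ 6.7 × 44^0.631 ≈ 72.96 kt.
Difference ≈ 143.13 − 72.96 = 70.17 → 70 kt.

70 kt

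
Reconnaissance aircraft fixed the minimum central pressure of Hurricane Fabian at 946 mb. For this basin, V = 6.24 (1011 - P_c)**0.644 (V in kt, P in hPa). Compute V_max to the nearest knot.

92 kt

ΔP = 1011 − 946 = 65 mb.
65^0.644 ≈ 14.707.
V ≈ 6.24 × 14.707 ≈ 91.8 kt.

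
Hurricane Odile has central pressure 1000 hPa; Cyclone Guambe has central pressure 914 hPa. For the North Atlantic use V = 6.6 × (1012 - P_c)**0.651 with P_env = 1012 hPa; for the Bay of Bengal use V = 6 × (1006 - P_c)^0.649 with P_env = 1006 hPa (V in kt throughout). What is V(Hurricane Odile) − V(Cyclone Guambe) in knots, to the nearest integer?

Hurricane Odile: ΔP = 12; V ≈ 6.6 × 12^0.651 ≈ 33.27 kt.
Cyclone Guambe: ΔP = 92; V ≈ 6 × 92^0.649 ≈ 112.89 kt.
Difference ≈ 33.27 − 112.89 = -79.62 → -80 kt.

-80 kt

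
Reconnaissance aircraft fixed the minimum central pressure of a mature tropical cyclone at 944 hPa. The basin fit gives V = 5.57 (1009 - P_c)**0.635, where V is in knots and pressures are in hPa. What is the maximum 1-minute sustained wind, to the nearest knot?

ΔP = 1009 − 944 = 65 hPa.
65^0.635 ≈ 14.164.
V ≈ 5.57 × 14.164 ≈ 78.9 kt.

79 kt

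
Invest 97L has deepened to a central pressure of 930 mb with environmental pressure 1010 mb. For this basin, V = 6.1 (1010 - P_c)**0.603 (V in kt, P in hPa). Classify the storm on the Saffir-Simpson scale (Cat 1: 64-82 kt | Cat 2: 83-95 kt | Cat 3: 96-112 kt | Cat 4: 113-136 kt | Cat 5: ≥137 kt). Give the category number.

ΔP = 1010 − 930 = 80 mb.
V ≈ 6.1 × 80^0.603 = 6.1 × 14.05 ≈ 86 kt.
86 kt falls in the Category 2 band.

2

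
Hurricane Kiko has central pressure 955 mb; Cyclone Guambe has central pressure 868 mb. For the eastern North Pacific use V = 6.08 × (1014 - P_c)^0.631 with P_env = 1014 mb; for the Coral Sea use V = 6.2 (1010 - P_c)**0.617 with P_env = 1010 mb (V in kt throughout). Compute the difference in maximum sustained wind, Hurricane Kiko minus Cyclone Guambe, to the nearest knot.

-52 kt

Hurricane Kiko: ΔP = 59; V ≈ 6.08 × 59^0.631 ≈ 79.67 kt.
Cyclone Guambe: ΔP = 142; V ≈ 6.2 × 142^0.617 ≈ 131.93 kt.
Difference ≈ 79.67 − 131.93 = -52.26 → -52 kt.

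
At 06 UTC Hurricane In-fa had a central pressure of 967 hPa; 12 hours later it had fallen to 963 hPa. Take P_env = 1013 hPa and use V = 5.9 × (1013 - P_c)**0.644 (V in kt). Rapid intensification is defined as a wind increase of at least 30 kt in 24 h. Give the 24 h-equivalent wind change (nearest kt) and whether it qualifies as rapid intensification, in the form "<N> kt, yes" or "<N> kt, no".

V₁: ΔP = 46, V ≈ 5.9 × 46^0.644 ≈ 69.45 kt.
V₂: ΔP = 50, V ≈ 5.9 × 50^0.644 ≈ 73.28 kt.
ΔV over 12 h = 3.83 kt → 24 h equivalent = 3.83 × 24/12 ≈ 7.66 kt.
8 kt < 30 kt ⇒ not rapid intensification.

8 kt, no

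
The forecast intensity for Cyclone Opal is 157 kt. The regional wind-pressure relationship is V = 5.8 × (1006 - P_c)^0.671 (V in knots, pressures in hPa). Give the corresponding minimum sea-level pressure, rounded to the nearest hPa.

870 hPa

ΔP = (V / 5.8)^(1/0.671) = (157/5.8)^1.490.
157/5.8 = 27.069; 27.069^1.490 ≈ 136.41 hPa.
P_c = 1006 − 136.41 = 869.59 ≈ 870 hPa.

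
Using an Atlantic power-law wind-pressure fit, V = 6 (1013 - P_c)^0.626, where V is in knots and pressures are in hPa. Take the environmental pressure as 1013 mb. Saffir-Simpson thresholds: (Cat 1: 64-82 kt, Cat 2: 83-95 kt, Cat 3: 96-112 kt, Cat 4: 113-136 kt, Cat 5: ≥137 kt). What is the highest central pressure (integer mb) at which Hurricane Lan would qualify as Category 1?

Category 1 begins at V = 64 kt.
Required ΔP = (64/6)^(1/0.626) = 10.667^1.597 ≈ 43.88 mb.
P_c ≤ 1013 − 43.88 = 969.12, so the highest integer P_c is 969 mb.

969 mb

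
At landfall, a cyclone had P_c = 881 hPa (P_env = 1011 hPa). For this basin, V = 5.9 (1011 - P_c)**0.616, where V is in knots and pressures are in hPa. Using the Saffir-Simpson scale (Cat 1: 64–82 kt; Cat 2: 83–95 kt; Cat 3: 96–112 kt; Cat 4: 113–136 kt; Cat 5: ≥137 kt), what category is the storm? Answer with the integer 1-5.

4

ΔP = 1011 − 881 = 130 hPa.
V ≈ 5.9 × 130^0.616 = 5.9 × 20.05 ≈ 118 kt.
118 kt falls in the Category 4 band.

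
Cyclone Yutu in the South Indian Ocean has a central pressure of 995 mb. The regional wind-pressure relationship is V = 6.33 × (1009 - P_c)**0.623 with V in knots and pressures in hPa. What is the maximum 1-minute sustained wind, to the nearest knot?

33 kt

ΔP = 1009 − 995 = 14 mb.
14^0.623 ≈ 5.177.
V ≈ 6.33 × 5.177 ≈ 32.8 kt.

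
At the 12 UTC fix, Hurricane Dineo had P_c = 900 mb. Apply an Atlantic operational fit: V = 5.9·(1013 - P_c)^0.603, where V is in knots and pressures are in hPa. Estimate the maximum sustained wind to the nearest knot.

102 kt

ΔP = 1013 − 900 = 113 mb.
113^0.603 ≈ 17.298.
V ≈ 5.9 × 17.298 ≈ 102.1 kt.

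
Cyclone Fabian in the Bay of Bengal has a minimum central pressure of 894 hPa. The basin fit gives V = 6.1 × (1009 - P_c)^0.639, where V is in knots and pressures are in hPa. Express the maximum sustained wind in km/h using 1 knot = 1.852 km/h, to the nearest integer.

ΔP = 1009 − 894 = 115 hPa.
V ≈ 6.1 × 115^0.639 = 6.1 × 20.739 ≈ 126.507 kt.
126.507 × 1.852 ≈ 234.29 km/h → 234 km/h.

234 km/h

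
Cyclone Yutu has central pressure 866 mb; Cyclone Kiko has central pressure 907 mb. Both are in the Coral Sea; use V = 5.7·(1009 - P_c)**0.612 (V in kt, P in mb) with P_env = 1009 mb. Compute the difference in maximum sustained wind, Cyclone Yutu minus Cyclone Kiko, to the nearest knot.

22 kt

Cyclone Yutu: ΔP = 143; V ≈ 5.7 × 143^0.612 ≈ 118.83 kt.
Cyclone Kiko: ΔP = 102; V ≈ 5.7 × 102^0.612 ≈ 96.64 kt.
Difference ≈ 118.83 − 96.64 = 22.19 → 22 kt.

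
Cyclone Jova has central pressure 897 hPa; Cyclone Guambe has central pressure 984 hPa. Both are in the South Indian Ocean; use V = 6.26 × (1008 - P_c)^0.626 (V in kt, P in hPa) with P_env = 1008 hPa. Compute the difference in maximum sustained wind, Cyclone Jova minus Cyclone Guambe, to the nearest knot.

74 kt

Cyclone Jova: ΔP = 111; V ≈ 6.26 × 111^0.626 ≈ 119.38 kt.
Cyclone Guambe: ΔP = 24; V ≈ 6.26 × 24^0.626 ≈ 45.77 kt.
Difference ≈ 119.38 − 45.77 = 73.61 → 74 kt.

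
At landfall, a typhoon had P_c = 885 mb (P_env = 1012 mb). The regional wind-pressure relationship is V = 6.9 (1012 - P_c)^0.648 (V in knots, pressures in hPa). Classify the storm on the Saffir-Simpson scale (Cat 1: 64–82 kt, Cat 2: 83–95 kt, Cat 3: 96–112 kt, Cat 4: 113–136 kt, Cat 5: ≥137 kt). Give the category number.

ΔP = 1012 − 885 = 127 mb.
V ≈ 6.9 × 127^0.648 = 6.9 × 23.08 ≈ 159 kt.
159 kt falls in the Category 5 band.

5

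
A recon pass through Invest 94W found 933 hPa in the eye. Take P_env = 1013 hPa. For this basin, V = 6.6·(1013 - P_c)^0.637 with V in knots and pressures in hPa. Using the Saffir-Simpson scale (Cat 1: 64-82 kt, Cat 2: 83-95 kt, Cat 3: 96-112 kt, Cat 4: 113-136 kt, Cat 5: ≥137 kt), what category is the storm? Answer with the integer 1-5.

3

ΔP = 1013 − 933 = 80 hPa.
V ≈ 6.6 × 80^0.637 = 6.6 × 16.30 ≈ 108 kt.
108 kt falls in the Category 3 band.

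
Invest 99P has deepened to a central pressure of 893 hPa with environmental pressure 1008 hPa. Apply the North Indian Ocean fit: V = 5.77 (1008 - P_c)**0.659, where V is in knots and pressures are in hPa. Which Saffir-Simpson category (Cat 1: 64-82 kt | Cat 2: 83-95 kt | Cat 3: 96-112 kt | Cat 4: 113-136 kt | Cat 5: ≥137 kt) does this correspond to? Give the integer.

4

ΔP = 1008 − 893 = 115 hPa.
V ≈ 5.77 × 115^0.659 = 5.77 × 22.80 ≈ 132 kt.
132 kt falls in the Category 4 band.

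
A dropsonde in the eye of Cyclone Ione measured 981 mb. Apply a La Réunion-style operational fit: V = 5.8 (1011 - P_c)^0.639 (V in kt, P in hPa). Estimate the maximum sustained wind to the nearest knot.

ΔP = 1011 − 981 = 30 mb.
30^0.639 ≈ 8.788.
V ≈ 5.8 × 8.788 ≈ 51.0 kt.

51 kt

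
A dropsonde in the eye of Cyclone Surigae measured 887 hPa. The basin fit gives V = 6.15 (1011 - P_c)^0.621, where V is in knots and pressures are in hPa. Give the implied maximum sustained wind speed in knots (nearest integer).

123 kt

ΔP = 1011 − 887 = 124 hPa.
124^0.621 ≈ 19.953.
V ≈ 6.15 × 19.953 ≈ 122.7 kt.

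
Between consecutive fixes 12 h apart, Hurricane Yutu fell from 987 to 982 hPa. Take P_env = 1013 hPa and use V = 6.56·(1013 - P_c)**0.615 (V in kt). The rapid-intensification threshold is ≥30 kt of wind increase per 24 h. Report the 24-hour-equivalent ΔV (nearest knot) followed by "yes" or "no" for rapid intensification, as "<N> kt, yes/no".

11 kt, no

V₁: ΔP = 26, V ≈ 6.56 × 26^0.615 ≈ 48.65 kt.
V₂: ΔP = 31, V ≈ 6.56 × 31^0.615 ≈ 54.21 kt.
ΔV over 12 h = 5.56 kt → 24 h equivalent = 5.56 × 24/12 ≈ 11.12 kt.
11 kt < 30 kt ⇒ not rapid intensification.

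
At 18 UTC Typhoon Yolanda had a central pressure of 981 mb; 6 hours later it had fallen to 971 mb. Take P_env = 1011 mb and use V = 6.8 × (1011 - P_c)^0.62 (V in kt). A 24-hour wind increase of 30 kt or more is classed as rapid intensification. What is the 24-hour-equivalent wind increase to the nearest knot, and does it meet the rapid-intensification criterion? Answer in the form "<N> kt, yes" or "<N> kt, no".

V₁: ΔP = 30, V ≈ 6.8 × 30^0.62 ≈ 56.02 kt.
V₂: ΔP = 40, V ≈ 6.8 × 40^0.62 ≈ 66.96 kt.
ΔV over 6 h = 10.94 kt → 24 h equivalent = 10.94 × 24/6 ≈ 43.76 kt.
44 kt ≥ 30 kt ⇒ rapid intensification.

44 kt, yes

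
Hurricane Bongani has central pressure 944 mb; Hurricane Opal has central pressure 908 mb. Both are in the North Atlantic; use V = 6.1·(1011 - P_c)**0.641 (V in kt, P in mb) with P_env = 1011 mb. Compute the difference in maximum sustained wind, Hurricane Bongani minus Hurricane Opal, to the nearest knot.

Hurricane Bongani: ΔP = 67; V ≈ 6.1 × 67^0.641 ≈ 90.33 kt.
Hurricane Opal: ΔP = 103; V ≈ 6.1 × 103^0.641 ≈ 119.00 kt.
Difference ≈ 90.33 − 119.00 = -28.67 → -29 kt.

-29 kt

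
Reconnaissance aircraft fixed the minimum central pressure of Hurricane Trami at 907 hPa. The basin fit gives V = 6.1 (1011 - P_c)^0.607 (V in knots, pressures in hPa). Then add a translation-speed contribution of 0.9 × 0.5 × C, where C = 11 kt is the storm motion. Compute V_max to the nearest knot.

107 kt

ΔP = 1011 − 907 = 104 hPa.
104^0.607 ≈ 16.763.
V ≈ 6.1 × 16.763 ≈ 102.3 kt.
Translation term: 0.9 × 0.5 × 11 = 4.95 kt.
Corrected V ≈ 107.25 kt → 107 kt.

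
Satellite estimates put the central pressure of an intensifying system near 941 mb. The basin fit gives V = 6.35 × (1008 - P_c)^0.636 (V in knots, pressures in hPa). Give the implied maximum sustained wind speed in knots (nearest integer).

ΔP = 1008 − 941 = 67 mb.
67^0.636 ≈ 14.501.
V ≈ 6.35 × 14.501 ≈ 92.1 kt.

92 kt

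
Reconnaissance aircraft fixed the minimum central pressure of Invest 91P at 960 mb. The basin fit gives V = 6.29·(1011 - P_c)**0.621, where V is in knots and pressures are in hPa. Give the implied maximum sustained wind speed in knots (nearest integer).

72 kt

ΔP = 1011 − 960 = 51 mb.
51^0.621 ≈ 11.492.
V ≈ 6.29 × 11.492 ≈ 72.3 kt.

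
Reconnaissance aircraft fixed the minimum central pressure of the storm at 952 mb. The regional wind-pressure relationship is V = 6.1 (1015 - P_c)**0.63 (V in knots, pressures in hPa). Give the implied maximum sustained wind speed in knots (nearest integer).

ΔP = 1015 − 952 = 63 mb.
63^0.63 ≈ 13.601.
V ≈ 6.1 × 13.601 ≈ 83.0 kt.

83 kt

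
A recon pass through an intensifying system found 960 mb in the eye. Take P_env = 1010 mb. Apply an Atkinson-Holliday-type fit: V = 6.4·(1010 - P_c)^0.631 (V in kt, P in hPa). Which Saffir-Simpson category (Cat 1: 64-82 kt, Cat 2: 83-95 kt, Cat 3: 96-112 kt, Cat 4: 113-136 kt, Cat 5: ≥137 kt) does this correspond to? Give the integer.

ΔP = 1010 − 960 = 50 mb.
V ≈ 6.4 × 50^0.631 = 6.4 × 11.80 ≈ 76 kt.
76 kt falls in the Category 1 band.

1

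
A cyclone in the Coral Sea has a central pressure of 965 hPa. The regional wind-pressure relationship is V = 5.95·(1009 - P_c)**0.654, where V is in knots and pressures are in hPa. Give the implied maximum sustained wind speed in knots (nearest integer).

71 kt

ΔP = 1009 − 965 = 44 hPa.
44^0.654 ≈ 11.880.
V ≈ 5.95 × 11.880 ≈ 70.7 kt.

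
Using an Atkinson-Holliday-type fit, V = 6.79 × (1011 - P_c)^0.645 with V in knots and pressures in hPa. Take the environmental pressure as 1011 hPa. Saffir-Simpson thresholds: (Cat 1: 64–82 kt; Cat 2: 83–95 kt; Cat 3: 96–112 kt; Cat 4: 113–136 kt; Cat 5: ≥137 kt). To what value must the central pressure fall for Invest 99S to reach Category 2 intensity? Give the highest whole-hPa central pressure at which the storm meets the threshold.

962 hPa

Category 2 begins at V = 83 kt.
Required ΔP = (83/6.79)^(1/0.645) = 12.224^1.550 ≈ 48.48 hPa.
P_c ≤ 1011 − 48.48 = 962.52, so the highest integer P_c is 962 hPa.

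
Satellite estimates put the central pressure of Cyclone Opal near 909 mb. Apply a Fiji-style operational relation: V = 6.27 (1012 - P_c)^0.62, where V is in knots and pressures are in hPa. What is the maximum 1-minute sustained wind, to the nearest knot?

111 kt

ΔP = 1012 − 909 = 103 mb.
103^0.62 ≈ 17.699.
V ≈ 6.27 × 17.699 ≈ 111.0 kt.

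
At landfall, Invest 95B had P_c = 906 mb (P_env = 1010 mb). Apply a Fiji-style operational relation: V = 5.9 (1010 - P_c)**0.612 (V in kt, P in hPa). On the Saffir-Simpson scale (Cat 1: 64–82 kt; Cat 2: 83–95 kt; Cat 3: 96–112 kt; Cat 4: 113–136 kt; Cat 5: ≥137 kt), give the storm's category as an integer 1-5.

3

ΔP = 1010 − 906 = 104 mb.
V ≈ 5.9 × 104^0.612 = 5.9 × 17.16 ≈ 101 kt.
101 kt falls in the Category 3 band.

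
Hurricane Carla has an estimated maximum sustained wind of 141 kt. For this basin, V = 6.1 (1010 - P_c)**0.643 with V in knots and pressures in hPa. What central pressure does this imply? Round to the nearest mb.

ΔP = (V / 6.1)^(1/0.643) = (141/6.1)^1.555.
141/6.1 = 23.115; 23.115^1.555 ≈ 132.17 mb.
P_c = 1010 − 132.17 = 877.83 ≈ 878 mb.

878 mb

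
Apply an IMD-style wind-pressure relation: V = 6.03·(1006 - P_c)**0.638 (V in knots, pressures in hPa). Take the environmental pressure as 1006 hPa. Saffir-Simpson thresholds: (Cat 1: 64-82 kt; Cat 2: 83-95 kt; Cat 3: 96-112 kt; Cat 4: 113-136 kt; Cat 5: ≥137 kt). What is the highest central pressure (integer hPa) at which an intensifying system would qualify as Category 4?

907 hPa

Category 4 begins at V = 113 kt.
Required ΔP = (113/6.03)^(1/0.638) = 18.740^1.567 ≈ 98.84 hPa.
P_c ≤ 1006 − 98.84 = 907.16, so the highest integer P_c is 907 hPa.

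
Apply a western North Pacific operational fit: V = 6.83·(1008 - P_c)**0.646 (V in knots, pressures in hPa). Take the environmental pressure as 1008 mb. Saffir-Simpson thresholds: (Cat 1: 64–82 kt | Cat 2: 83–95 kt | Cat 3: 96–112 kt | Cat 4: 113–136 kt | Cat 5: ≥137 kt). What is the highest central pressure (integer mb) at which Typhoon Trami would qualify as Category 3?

Category 3 begins at V = 96 kt.
Required ΔP = (96/6.83)^(1/0.646) = 14.056^1.548 ≈ 59.82 mb.
P_c ≤ 1008 − 59.82 = 948.18, so the highest integer P_c is 948 mb.

948 mb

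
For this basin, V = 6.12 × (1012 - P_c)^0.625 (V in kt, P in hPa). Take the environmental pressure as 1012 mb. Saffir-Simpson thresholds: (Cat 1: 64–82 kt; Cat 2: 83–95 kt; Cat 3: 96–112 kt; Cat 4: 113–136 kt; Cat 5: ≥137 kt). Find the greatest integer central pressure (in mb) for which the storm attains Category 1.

969 mb

Category 1 begins at V = 64 kt.
Required ΔP = (64/6.12)^(1/0.625) = 10.458^1.600 ≈ 42.76 mb.
P_c ≤ 1012 − 42.76 = 969.24, so the highest integer P_c is 969 mb.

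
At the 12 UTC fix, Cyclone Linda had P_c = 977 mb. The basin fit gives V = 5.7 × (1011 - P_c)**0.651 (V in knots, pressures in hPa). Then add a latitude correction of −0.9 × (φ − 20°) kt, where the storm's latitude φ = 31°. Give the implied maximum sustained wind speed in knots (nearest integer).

47 kt

ΔP = 1011 − 977 = 34 mb.
34^0.651 ≈ 9.931.
V ≈ 5.7 × 9.931 ≈ 56.6 kt.
Latitude correction: −0.9 × (31 − 20) = -9.9 kt.
Corrected V ≈ 46.7 kt → 47 kt.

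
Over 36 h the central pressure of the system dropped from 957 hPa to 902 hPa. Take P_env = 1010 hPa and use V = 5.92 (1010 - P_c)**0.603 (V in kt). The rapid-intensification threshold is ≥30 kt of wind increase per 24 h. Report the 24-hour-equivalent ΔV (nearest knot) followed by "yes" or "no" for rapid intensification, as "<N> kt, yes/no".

23 kt, no

V₁: ΔP = 53, V ≈ 5.92 × 53^0.603 ≈ 64.87 kt.
V₂: ΔP = 108, V ≈ 5.92 × 108^0.603 ≈ 99.65 kt.
ΔV over 36 h = 34.78 kt → 24 h equivalent = 34.78 × 24/36 ≈ 23.19 kt.
23 kt < 30 kt ⇒ not rapid intensification.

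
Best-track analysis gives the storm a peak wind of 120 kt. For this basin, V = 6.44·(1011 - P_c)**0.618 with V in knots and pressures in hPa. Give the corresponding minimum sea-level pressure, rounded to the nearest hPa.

897 hPa

ΔP = (V / 6.44)^(1/0.618) = (120/6.44)^1.618.
120/6.44 = 18.634; 18.634^1.618 ≈ 113.63 hPa.
P_c = 1011 − 113.63 = 897.37 ≈ 897 hPa.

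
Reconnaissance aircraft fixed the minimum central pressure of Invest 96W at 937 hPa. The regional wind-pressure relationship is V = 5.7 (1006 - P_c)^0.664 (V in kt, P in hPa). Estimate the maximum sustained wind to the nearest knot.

ΔP = 1006 − 937 = 69 hPa.
69^0.664 ≈ 16.634.
V ≈ 5.7 × 16.634 ≈ 94.8 kt.

95 kt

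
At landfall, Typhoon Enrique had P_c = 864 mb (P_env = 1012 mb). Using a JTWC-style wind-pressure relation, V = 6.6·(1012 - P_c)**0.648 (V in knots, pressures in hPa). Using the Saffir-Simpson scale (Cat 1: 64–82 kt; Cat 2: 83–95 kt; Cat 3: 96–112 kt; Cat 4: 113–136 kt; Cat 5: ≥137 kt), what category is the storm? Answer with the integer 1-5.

ΔP = 1012 − 864 = 148 mb.
V ≈ 6.6 × 148^0.648 = 6.6 × 25.49 ≈ 168 kt.
168 kt falls in the Category 5 band.

5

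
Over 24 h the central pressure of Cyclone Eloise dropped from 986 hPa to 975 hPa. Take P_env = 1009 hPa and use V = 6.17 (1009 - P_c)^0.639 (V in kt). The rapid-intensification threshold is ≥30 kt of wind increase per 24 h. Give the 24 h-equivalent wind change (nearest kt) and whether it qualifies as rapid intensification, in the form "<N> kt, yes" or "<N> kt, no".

13 kt, no

V₁: ΔP = 23, V ≈ 6.17 × 23^0.639 ≈ 45.75 kt.
V₂: ΔP = 34, V ≈ 6.17 × 34^0.639 ≈ 58.74 kt.
ΔV over 24 h = 12.99 kt → 24 h equivalent = 12.99 × 24/24 ≈ 12.99 kt.
13 kt < 30 kt ⇒ not rapid intensification.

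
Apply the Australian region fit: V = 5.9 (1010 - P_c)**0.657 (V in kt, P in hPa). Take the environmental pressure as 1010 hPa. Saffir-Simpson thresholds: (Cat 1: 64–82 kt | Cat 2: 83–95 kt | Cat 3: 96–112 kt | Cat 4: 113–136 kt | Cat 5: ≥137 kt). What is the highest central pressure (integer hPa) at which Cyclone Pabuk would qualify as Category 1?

Category 1 begins at V = 64 kt.
Required ΔP = (64/5.9)^(1/0.657) = 10.847^1.522 ≈ 37.66 hPa.
P_c ≤ 1010 − 37.66 = 972.34, so the highest integer P_c is 972 hPa.

972 hPa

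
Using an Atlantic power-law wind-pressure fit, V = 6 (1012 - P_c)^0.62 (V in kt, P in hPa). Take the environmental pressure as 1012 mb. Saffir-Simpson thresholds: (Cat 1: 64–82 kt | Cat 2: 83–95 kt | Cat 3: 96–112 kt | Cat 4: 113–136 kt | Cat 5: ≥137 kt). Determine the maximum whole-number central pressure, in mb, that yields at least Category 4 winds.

898 mb

Category 4 begins at V = 113 kt.
Required ΔP = (113/6)^(1/0.62) = 18.833^1.613 ≈ 113.85 mb.
P_c ≤ 1012 − 113.85 = 898.15, so the highest integer P_c is 898 mb.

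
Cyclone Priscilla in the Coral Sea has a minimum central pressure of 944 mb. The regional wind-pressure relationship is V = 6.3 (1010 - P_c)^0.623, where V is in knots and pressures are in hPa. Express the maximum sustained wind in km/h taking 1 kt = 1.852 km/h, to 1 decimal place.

ΔP = 1010 − 944 = 66 mb.
V ≈ 6.3 × 66^0.623 = 6.3 × 13.601 ≈ 85.687 kt.
85.687 × 1.852 ≈ 158.69 km/h → 158.7 km/h.

158.7 km/h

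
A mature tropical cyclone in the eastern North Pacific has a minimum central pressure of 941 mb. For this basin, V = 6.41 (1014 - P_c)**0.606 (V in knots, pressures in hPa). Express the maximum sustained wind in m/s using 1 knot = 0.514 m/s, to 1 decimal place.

44.4 m/s

ΔP = 1014 − 941 = 73 mb.
V ≈ 6.41 × 73^0.606 = 6.41 × 13.464 ≈ 86.304 kt.
86.304 × 0.514 ≈ 44.36 m/s → 44.4 m/s.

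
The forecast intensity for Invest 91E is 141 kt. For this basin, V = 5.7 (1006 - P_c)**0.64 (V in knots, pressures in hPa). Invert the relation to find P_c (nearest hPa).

ΔP = (V / 5.7)^(1/0.64) = (141/5.7)^1.562.
141/5.7 = 24.737; 24.737^1.562 ≈ 150.35 hPa.
P_c = 1006 − 150.35 = 855.65 ≈ 856 hPa.

856 hPa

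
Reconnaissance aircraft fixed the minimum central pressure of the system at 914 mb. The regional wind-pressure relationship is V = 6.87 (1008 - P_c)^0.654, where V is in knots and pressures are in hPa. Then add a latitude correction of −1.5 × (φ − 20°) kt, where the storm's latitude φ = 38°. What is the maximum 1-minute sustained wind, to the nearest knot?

ΔP = 1008 − 914 = 94 mb.
94^0.654 ≈ 19.518.
V ≈ 6.87 × 19.518 ≈ 134.1 kt.
Latitude correction: −1.5 × (38 − 20) = -27 kt.
Corrected V ≈ 107.1 kt → 107 kt.

107 kt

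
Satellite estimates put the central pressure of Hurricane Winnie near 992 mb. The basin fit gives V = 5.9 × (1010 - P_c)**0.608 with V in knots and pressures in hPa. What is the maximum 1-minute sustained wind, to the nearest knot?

ΔP = 1010 − 992 = 18 mb.
18^0.608 ≈ 5.797.
V ≈ 5.9 × 5.797 ≈ 34.2 kt.

34 kt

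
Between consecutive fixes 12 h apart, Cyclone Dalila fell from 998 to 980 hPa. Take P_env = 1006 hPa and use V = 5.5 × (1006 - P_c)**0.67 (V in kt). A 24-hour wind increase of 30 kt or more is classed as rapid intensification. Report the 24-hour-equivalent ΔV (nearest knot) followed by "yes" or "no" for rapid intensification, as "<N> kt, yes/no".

53 kt, yes

V₁: ΔP = 8, V ≈ 5.5 × 8^0.67 ≈ 22.15 kt.
V₂: ΔP = 26, V ≈ 5.5 × 26^0.67 ≈ 48.80 kt.
ΔV over 12 h = 26.65 kt → 24 h equivalent = 26.65 × 24/12 ≈ 53.30 kt.
53 kt ≥ 30 kt ⇒ rapid intensification.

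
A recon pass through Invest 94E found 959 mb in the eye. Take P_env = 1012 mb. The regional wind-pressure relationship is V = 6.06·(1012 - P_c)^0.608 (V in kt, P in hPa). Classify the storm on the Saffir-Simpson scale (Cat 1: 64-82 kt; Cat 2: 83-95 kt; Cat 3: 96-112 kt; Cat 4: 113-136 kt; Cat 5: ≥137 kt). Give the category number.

1

ΔP = 1012 − 959 = 53 mb.
V ≈ 6.06 × 53^0.608 = 6.06 × 11.18 ≈ 68 kt.
68 kt falls in the Category 1 band.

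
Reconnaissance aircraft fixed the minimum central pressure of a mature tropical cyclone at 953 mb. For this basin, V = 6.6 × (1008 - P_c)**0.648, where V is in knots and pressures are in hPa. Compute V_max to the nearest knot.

ΔP = 1008 − 953 = 55 mb.
55^0.648 ≈ 13.420.
V ≈ 6.6 × 13.420 ≈ 88.6 kt.

89 kt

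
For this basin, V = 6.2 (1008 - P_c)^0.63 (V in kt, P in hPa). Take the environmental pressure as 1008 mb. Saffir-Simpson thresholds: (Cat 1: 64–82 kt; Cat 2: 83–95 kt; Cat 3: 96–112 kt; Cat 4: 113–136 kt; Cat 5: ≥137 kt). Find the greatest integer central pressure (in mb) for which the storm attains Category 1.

967 mb

Category 1 begins at V = 64 kt.
Required ΔP = (64/6.2)^(1/0.63) = 10.323^1.587 ≈ 40.66 mb.
P_c ≤ 1008 − 40.66 = 967.34, so the highest integer P_c is 967 mb.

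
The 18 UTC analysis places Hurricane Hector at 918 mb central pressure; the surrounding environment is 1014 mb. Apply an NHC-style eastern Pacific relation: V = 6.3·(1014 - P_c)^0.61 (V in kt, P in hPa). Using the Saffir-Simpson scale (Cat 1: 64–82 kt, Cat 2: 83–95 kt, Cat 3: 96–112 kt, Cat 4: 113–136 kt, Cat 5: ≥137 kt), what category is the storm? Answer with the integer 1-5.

ΔP = 1014 − 918 = 96 mb.
V ≈ 6.3 × 96^0.61 = 6.3 × 16.19 ≈ 102 kt.
102 kt falls in the Category 3 band.

3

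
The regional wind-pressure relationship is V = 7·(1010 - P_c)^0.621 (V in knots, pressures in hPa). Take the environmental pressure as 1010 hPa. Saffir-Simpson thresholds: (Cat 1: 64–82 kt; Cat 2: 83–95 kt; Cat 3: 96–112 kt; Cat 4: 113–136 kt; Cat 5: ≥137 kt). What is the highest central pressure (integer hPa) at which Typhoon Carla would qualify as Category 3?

942 hPa

Category 3 begins at V = 96 kt.
Required ΔP = (96/7)^(1/0.621) = 13.714^1.610 ≈ 67.79 hPa.
P_c ≤ 1010 − 67.79 = 942.21, so the highest integer P_c is 942 hPa.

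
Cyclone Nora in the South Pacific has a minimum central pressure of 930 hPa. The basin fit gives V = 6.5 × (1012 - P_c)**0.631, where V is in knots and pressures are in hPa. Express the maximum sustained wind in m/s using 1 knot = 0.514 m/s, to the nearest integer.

ΔP = 1012 − 930 = 82 hPa.
V ≈ 6.5 × 82^0.631 = 6.5 × 16.129 ≈ 104.841 kt.
104.841 × 0.514 ≈ 53.89 m/s → 54 m/s.

54 m/s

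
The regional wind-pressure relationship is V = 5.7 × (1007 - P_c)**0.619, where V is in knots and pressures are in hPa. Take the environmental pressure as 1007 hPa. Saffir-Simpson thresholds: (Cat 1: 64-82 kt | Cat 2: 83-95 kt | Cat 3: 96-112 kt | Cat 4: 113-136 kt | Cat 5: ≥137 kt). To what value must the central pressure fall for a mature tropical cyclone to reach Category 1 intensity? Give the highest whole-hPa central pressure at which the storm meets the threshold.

957 hPa

Category 1 begins at V = 64 kt.
Required ΔP = (64/5.7)^(1/0.619) = 11.228^1.616 ≈ 49.75 hPa.
P_c ≤ 1007 − 49.75 = 957.25, so the highest integer P_c is 957 hPa.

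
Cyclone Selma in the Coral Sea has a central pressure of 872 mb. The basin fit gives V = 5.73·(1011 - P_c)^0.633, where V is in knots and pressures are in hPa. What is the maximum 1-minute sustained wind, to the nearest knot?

130 kt

ΔP = 1011 − 872 = 139 mb.
139^0.633 ≈ 22.726.
V ≈ 5.73 × 22.726 ≈ 130.2 kt.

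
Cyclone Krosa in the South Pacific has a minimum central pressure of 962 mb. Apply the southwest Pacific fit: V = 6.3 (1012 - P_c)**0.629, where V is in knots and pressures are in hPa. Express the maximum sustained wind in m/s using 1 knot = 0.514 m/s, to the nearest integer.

38 m/s

ΔP = 1012 − 962 = 50 mb.
V ≈ 6.3 × 50^0.629 = 6.3 × 11.713 ≈ 73.789 kt.
73.789 × 0.514 ≈ 37.93 m/s → 38 m/s.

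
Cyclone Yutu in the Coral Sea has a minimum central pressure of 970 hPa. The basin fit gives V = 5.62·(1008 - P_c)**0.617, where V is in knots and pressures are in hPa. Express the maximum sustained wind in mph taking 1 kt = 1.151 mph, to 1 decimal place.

61.0 mph

ΔP = 1008 − 970 = 38 hPa.
V ≈ 5.62 × 38^0.617 = 5.62 × 9.435 ≈ 53.023 kt.
53.023 × 1.151 ≈ 61.03 mph → 61.0 mph.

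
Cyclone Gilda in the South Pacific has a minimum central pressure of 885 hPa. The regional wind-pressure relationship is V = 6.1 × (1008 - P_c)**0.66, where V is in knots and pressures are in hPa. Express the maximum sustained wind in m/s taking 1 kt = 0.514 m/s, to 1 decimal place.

75.1 m/s

ΔP = 1008 − 885 = 123 hPa.
V ≈ 6.1 × 123^0.66 = 6.1 × 23.952 ≈ 146.106 kt.
146.106 × 0.514 ≈ 75.10 m/s → 75.1 m/s.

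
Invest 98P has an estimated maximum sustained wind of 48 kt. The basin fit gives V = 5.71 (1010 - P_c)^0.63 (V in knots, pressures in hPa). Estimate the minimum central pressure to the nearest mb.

ΔP = (V / 5.71)^(1/0.63) = (48/5.71)^1.587.
48/5.71 = 8.406; 8.406^1.587 ≈ 29.35 mb.
P_c = 1010 − 29.35 = 980.65 ≈ 981 mb.

981 mb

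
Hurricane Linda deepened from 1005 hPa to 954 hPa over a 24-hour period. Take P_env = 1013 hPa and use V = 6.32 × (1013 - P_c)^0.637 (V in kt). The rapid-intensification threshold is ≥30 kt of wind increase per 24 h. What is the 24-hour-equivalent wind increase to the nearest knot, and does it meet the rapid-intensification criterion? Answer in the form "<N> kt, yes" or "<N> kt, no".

V₁: ΔP = 8, V ≈ 6.32 × 8^0.637 ≈ 23.77 kt.
V₂: ΔP = 59, V ≈ 6.32 × 59^0.637 ≈ 84.87 kt.
ΔV over 24 h = 61.10 kt → 24 h equivalent = 61.10 × 24/24 ≈ 61.10 kt.
61 kt ≥ 30 kt ⇒ rapid intensification.

61 kt, yes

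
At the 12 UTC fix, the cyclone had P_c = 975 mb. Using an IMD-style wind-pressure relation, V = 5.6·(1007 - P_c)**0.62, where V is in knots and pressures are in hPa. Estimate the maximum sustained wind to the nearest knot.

ΔP = 1007 − 975 = 32 mb.
32^0.62 ≈ 8.574.
V ≈ 5.6 × 8.574 ≈ 48.0 kt.

48 kt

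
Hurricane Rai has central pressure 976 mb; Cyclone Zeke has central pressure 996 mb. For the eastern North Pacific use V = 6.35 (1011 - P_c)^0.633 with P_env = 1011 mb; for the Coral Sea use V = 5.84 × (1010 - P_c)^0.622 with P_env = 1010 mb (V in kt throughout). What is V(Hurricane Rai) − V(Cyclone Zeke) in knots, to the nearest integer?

Hurricane Rai: ΔP = 35; V ≈ 6.35 × 35^0.633 ≈ 60.28 kt.
Cyclone Zeke: ΔP = 14; V ≈ 5.84 × 14^0.622 ≈ 30.15 kt.
Difference ≈ 60.28 − 30.15 = 30.13 → 30 kt.

30 kt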